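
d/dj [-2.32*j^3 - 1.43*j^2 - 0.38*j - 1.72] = -6.96*j^2 - 2.86*j - 0.38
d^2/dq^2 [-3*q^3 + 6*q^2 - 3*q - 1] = 12 - 18*q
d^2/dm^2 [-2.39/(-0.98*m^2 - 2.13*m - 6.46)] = (-4.590712*m^2 - 9.977772*m + 2.39*(1.96*m + 2.13)*(3.92*m + 4.26) - 30.261224)/(0.98*m^2 + 2.13*m + 6.46)^3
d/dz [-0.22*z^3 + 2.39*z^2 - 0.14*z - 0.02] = -0.66*z^2 + 4.78*z - 0.14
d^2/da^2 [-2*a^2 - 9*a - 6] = -4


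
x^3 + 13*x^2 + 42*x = x*(x + 6)*(x + 7)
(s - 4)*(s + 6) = s^2 + 2*s - 24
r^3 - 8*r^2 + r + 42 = (r - 7)*(r - 3)*(r + 2)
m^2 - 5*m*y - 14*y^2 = (m - 7*y)*(m + 2*y)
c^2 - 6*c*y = c*(c - 6*y)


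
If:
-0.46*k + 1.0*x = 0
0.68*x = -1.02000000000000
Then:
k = -3.26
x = -1.50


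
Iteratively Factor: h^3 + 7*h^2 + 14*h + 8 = (h + 4)*(h^2 + 3*h + 2) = (h + 1)*(h + 4)*(h + 2)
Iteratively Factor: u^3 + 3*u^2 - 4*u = (u)*(u^2 + 3*u - 4) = u*(u + 4)*(u - 1)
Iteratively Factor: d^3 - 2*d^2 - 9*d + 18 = (d + 3)*(d^2 - 5*d + 6) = (d - 3)*(d + 3)*(d - 2)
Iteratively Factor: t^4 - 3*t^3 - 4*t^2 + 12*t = (t - 3)*(t^3 - 4*t) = (t - 3)*(t - 2)*(t^2 + 2*t) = t*(t - 3)*(t - 2)*(t + 2)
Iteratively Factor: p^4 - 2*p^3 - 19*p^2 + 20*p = (p)*(p^3 - 2*p^2 - 19*p + 20) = p*(p + 4)*(p^2 - 6*p + 5) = p*(p - 1)*(p + 4)*(p - 5)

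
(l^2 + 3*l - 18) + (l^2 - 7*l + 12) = 2*l^2 - 4*l - 6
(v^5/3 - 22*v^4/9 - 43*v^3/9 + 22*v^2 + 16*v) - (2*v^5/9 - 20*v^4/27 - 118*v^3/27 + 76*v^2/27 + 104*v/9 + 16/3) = v^5/9 - 46*v^4/27 - 11*v^3/27 + 518*v^2/27 + 40*v/9 - 16/3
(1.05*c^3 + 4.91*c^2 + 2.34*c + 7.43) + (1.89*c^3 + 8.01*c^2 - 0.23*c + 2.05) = 2.94*c^3 + 12.92*c^2 + 2.11*c + 9.48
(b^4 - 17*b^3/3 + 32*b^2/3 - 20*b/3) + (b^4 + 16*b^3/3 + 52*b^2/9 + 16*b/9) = 2*b^4 - b^3/3 + 148*b^2/9 - 44*b/9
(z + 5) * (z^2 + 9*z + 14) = z^3 + 14*z^2 + 59*z + 70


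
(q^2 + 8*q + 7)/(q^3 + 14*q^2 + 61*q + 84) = (q + 1)/(q^2 + 7*q + 12)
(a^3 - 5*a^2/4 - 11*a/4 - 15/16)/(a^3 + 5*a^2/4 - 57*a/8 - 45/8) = (a + 1/2)/(a + 3)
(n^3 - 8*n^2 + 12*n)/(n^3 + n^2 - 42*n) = (n - 2)/(n + 7)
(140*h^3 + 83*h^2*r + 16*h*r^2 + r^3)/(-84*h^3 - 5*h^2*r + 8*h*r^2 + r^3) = (5*h + r)/(-3*h + r)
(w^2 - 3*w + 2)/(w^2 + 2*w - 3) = (w - 2)/(w + 3)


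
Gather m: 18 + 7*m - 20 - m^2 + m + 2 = -m^2 + 8*m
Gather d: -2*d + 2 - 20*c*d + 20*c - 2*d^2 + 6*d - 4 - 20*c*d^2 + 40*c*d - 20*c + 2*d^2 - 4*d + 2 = -20*c*d^2 + 20*c*d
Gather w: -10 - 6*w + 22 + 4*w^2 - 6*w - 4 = 4*w^2 - 12*w + 8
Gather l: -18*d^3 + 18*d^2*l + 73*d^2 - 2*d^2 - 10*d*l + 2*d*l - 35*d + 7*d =-18*d^3 + 71*d^2 - 28*d + l*(18*d^2 - 8*d)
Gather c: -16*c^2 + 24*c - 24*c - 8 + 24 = 16 - 16*c^2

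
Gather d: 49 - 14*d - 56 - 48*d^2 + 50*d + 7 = -48*d^2 + 36*d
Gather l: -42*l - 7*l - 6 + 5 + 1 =-49*l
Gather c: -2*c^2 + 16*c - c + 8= -2*c^2 + 15*c + 8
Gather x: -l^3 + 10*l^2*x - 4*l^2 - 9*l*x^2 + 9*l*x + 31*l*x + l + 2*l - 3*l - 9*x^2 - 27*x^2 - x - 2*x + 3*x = -l^3 - 4*l^2 + x^2*(-9*l - 36) + x*(10*l^2 + 40*l)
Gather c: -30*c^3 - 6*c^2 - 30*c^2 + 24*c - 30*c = -30*c^3 - 36*c^2 - 6*c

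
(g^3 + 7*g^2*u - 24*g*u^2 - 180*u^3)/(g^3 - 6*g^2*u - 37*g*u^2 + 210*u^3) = (-g - 6*u)/(-g + 7*u)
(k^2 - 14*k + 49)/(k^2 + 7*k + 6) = (k^2 - 14*k + 49)/(k^2 + 7*k + 6)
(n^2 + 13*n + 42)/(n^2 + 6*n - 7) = (n + 6)/(n - 1)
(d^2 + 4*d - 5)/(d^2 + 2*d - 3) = (d + 5)/(d + 3)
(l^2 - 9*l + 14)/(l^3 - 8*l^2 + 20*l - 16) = (l - 7)/(l^2 - 6*l + 8)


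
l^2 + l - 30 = (l - 5)*(l + 6)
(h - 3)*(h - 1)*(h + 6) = h^3 + 2*h^2 - 21*h + 18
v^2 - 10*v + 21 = (v - 7)*(v - 3)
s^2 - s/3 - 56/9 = (s - 8/3)*(s + 7/3)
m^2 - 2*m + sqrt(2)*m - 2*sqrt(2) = (m - 2)*(m + sqrt(2))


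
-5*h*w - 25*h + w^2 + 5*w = (-5*h + w)*(w + 5)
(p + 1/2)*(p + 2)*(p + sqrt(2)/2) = p^3 + sqrt(2)*p^2/2 + 5*p^2/2 + p + 5*sqrt(2)*p/4 + sqrt(2)/2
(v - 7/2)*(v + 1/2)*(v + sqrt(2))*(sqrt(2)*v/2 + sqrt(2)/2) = sqrt(2)*v^4/2 - sqrt(2)*v^3 + v^3 - 19*sqrt(2)*v^2/8 - 2*v^2 - 19*v/4 - 7*sqrt(2)*v/8 - 7/4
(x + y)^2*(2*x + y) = 2*x^3 + 5*x^2*y + 4*x*y^2 + y^3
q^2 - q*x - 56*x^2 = (q - 8*x)*(q + 7*x)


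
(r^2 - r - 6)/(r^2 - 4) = (r - 3)/(r - 2)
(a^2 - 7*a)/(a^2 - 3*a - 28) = a/(a + 4)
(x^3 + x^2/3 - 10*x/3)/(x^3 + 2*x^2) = (x - 5/3)/x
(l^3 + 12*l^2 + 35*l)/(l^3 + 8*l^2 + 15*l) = (l + 7)/(l + 3)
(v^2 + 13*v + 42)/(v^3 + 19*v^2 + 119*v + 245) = (v + 6)/(v^2 + 12*v + 35)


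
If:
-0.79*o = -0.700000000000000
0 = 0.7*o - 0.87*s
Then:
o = 0.89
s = 0.71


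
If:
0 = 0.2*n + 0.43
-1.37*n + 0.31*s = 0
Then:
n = -2.15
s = -9.50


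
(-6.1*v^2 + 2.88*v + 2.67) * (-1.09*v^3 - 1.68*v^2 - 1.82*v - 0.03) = 6.649*v^5 + 7.1088*v^4 + 3.3533*v^3 - 9.5442*v^2 - 4.9458*v - 0.0801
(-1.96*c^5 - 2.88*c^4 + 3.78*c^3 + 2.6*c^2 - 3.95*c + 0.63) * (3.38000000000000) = -6.6248*c^5 - 9.7344*c^4 + 12.7764*c^3 + 8.788*c^2 - 13.351*c + 2.1294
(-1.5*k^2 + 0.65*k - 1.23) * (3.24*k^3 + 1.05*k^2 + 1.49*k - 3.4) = -4.86*k^5 + 0.531*k^4 - 5.5377*k^3 + 4.777*k^2 - 4.0427*k + 4.182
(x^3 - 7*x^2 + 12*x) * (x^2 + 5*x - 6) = x^5 - 2*x^4 - 29*x^3 + 102*x^2 - 72*x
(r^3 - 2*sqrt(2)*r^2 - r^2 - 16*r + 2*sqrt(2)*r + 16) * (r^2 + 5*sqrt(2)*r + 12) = r^5 - r^4 + 3*sqrt(2)*r^4 - 24*r^3 - 3*sqrt(2)*r^3 - 104*sqrt(2)*r^2 + 24*r^2 - 192*r + 104*sqrt(2)*r + 192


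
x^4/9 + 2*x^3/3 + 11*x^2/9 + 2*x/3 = x*(x/3 + 1/3)*(x/3 + 1)*(x + 2)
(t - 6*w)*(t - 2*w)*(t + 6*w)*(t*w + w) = t^4*w - 2*t^3*w^2 + t^3*w - 36*t^2*w^3 - 2*t^2*w^2 + 72*t*w^4 - 36*t*w^3 + 72*w^4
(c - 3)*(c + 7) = c^2 + 4*c - 21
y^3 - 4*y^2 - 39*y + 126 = (y - 7)*(y - 3)*(y + 6)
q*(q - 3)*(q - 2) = q^3 - 5*q^2 + 6*q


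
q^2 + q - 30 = (q - 5)*(q + 6)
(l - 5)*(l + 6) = l^2 + l - 30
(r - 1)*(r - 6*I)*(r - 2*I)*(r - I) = r^4 - r^3 - 9*I*r^3 - 20*r^2 + 9*I*r^2 + 20*r + 12*I*r - 12*I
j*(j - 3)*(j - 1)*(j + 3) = j^4 - j^3 - 9*j^2 + 9*j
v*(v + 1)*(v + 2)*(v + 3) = v^4 + 6*v^3 + 11*v^2 + 6*v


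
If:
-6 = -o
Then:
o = 6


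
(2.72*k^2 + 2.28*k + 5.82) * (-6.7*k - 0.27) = -18.224*k^3 - 16.0104*k^2 - 39.6096*k - 1.5714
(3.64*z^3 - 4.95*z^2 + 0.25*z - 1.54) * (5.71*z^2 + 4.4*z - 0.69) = 20.7844*z^5 - 12.2485*z^4 - 22.8641*z^3 - 4.2779*z^2 - 6.9485*z + 1.0626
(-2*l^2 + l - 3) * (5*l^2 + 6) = -10*l^4 + 5*l^3 - 27*l^2 + 6*l - 18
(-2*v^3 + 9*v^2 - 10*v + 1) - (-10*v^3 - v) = 8*v^3 + 9*v^2 - 9*v + 1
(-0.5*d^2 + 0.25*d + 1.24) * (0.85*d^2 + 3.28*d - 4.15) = -0.425*d^4 - 1.4275*d^3 + 3.949*d^2 + 3.0297*d - 5.146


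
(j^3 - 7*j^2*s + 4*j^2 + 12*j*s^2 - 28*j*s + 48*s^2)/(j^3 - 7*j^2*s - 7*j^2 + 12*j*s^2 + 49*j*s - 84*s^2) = (j + 4)/(j - 7)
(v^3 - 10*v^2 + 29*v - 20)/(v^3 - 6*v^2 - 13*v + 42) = (v^3 - 10*v^2 + 29*v - 20)/(v^3 - 6*v^2 - 13*v + 42)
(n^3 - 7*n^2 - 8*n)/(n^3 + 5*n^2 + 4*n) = (n - 8)/(n + 4)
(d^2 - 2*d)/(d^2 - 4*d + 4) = d/(d - 2)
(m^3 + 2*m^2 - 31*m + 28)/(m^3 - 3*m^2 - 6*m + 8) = (m + 7)/(m + 2)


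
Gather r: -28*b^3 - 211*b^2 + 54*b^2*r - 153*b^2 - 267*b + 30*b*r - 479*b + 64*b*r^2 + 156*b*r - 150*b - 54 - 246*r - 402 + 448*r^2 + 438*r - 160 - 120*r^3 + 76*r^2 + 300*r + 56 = -28*b^3 - 364*b^2 - 896*b - 120*r^3 + r^2*(64*b + 524) + r*(54*b^2 + 186*b + 492) - 560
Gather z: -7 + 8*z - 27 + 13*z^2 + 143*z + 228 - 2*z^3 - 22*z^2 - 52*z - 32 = -2*z^3 - 9*z^2 + 99*z + 162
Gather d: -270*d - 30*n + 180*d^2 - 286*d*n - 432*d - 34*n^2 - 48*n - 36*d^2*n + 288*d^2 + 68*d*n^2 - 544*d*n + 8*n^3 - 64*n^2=d^2*(468 - 36*n) + d*(68*n^2 - 830*n - 702) + 8*n^3 - 98*n^2 - 78*n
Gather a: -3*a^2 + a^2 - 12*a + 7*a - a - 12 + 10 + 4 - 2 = -2*a^2 - 6*a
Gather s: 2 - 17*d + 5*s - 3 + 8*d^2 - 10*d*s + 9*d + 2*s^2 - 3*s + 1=8*d^2 - 8*d + 2*s^2 + s*(2 - 10*d)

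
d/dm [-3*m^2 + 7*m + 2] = 7 - 6*m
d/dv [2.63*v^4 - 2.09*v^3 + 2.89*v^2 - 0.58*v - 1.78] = 10.52*v^3 - 6.27*v^2 + 5.78*v - 0.58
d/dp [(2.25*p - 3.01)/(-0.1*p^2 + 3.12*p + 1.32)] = (0.225*p^2 - 0.602*p + 12.3612)/(0.01*p^4 - 0.624*p^3 + 9.4704*p^2 + 8.2368*p + 1.7424)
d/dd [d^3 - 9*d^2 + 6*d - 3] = 3*d^2 - 18*d + 6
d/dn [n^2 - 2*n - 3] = 2*n - 2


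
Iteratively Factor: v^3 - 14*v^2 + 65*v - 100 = (v - 4)*(v^2 - 10*v + 25) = (v - 5)*(v - 4)*(v - 5)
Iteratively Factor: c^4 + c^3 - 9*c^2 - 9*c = (c + 3)*(c^3 - 2*c^2 - 3*c) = (c + 1)*(c + 3)*(c^2 - 3*c) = c*(c + 1)*(c + 3)*(c - 3)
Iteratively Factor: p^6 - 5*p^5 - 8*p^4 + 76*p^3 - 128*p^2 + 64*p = (p - 4)*(p^5 - p^4 - 12*p^3 + 28*p^2 - 16*p) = (p - 4)*(p - 1)*(p^4 - 12*p^2 + 16*p) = p*(p - 4)*(p - 1)*(p^3 - 12*p + 16) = p*(p - 4)*(p - 2)*(p - 1)*(p^2 + 2*p - 8) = p*(p - 4)*(p - 2)*(p - 1)*(p + 4)*(p - 2)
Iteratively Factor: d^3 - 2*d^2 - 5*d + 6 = (d - 1)*(d^2 - d - 6) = (d - 3)*(d - 1)*(d + 2)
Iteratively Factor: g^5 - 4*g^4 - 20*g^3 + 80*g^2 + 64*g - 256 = (g + 2)*(g^4 - 6*g^3 - 8*g^2 + 96*g - 128) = (g - 4)*(g + 2)*(g^3 - 2*g^2 - 16*g + 32) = (g - 4)*(g + 2)*(g + 4)*(g^2 - 6*g + 8) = (g - 4)*(g - 2)*(g + 2)*(g + 4)*(g - 4)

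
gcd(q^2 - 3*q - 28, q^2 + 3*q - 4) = q + 4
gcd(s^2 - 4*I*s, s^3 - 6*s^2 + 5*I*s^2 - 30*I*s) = s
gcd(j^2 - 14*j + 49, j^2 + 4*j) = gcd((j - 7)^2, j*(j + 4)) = 1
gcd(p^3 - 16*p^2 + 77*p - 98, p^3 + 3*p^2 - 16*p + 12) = p - 2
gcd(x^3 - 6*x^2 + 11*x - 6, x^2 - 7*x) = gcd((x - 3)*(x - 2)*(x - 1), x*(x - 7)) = 1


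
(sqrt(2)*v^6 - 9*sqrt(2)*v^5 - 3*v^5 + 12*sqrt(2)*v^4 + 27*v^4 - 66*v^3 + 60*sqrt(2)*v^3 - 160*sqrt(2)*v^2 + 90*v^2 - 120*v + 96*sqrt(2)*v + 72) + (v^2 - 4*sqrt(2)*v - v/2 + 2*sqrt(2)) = sqrt(2)*v^6 - 9*sqrt(2)*v^5 - 3*v^5 + 12*sqrt(2)*v^4 + 27*v^4 - 66*v^3 + 60*sqrt(2)*v^3 - 160*sqrt(2)*v^2 + 91*v^2 - 241*v/2 + 92*sqrt(2)*v + 2*sqrt(2) + 72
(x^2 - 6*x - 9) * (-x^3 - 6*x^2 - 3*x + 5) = -x^5 + 42*x^3 + 77*x^2 - 3*x - 45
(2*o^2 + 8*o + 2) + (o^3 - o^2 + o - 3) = o^3 + o^2 + 9*o - 1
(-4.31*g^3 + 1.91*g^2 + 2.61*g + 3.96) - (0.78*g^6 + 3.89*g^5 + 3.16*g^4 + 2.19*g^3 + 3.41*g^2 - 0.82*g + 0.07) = -0.78*g^6 - 3.89*g^5 - 3.16*g^4 - 6.5*g^3 - 1.5*g^2 + 3.43*g + 3.89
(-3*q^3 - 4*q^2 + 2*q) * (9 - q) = 3*q^4 - 23*q^3 - 38*q^2 + 18*q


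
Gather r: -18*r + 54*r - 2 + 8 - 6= 36*r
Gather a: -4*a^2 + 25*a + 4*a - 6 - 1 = -4*a^2 + 29*a - 7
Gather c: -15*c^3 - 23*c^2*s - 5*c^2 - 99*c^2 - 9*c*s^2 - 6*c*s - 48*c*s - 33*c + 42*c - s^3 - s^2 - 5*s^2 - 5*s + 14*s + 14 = -15*c^3 + c^2*(-23*s - 104) + c*(-9*s^2 - 54*s + 9) - s^3 - 6*s^2 + 9*s + 14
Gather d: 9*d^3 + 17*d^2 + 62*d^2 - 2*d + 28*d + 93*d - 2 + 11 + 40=9*d^3 + 79*d^2 + 119*d + 49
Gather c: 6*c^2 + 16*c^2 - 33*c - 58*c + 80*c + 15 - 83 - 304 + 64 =22*c^2 - 11*c - 308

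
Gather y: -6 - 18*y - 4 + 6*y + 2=-12*y - 8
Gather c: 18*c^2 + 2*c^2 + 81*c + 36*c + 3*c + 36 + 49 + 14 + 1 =20*c^2 + 120*c + 100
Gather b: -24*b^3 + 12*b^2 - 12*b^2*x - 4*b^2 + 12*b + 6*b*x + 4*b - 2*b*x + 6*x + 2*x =-24*b^3 + b^2*(8 - 12*x) + b*(4*x + 16) + 8*x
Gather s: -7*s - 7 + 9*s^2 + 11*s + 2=9*s^2 + 4*s - 5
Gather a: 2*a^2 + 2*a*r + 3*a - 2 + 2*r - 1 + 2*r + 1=2*a^2 + a*(2*r + 3) + 4*r - 2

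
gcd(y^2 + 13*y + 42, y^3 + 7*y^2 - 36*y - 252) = y^2 + 13*y + 42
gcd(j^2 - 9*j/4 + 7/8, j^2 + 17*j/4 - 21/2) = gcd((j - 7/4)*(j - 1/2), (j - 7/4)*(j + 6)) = j - 7/4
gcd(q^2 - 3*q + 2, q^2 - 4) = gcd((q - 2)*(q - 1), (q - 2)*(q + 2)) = q - 2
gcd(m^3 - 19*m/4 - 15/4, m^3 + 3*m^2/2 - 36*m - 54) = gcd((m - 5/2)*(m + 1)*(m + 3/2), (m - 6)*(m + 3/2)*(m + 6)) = m + 3/2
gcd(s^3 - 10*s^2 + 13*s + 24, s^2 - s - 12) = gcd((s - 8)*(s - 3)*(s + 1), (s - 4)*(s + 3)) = 1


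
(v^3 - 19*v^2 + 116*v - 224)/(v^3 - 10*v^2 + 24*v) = (v^2 - 15*v + 56)/(v*(v - 6))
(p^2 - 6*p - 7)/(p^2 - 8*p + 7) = (p + 1)/(p - 1)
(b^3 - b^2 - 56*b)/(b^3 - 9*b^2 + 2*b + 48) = b*(b + 7)/(b^2 - b - 6)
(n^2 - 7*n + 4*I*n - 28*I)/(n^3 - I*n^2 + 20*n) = (n - 7)/(n*(n - 5*I))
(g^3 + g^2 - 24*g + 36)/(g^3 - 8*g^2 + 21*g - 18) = (g + 6)/(g - 3)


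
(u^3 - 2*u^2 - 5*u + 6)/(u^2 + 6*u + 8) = (u^2 - 4*u + 3)/(u + 4)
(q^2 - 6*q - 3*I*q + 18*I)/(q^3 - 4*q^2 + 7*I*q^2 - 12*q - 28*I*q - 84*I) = (q - 3*I)/(q^2 + q*(2 + 7*I) + 14*I)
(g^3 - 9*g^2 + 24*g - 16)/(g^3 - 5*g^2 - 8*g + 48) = (g - 1)/(g + 3)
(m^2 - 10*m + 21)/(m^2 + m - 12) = (m - 7)/(m + 4)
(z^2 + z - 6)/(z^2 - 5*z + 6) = (z + 3)/(z - 3)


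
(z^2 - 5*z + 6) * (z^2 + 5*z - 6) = z^4 - 25*z^2 + 60*z - 36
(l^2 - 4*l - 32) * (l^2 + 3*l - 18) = l^4 - l^3 - 62*l^2 - 24*l + 576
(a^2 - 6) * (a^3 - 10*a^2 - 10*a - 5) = a^5 - 10*a^4 - 16*a^3 + 55*a^2 + 60*a + 30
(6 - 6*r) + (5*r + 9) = 15 - r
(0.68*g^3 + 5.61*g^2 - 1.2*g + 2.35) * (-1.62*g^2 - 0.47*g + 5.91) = -1.1016*g^5 - 9.4078*g^4 + 3.3261*g^3 + 29.9121*g^2 - 8.1965*g + 13.8885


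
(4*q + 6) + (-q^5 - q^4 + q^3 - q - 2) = -q^5 - q^4 + q^3 + 3*q + 4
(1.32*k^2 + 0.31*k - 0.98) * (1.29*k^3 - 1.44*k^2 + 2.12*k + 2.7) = 1.7028*k^5 - 1.5009*k^4 + 1.0878*k^3 + 5.6324*k^2 - 1.2406*k - 2.646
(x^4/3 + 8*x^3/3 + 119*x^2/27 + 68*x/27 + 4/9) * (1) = x^4/3 + 8*x^3/3 + 119*x^2/27 + 68*x/27 + 4/9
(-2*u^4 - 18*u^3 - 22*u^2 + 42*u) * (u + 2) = -2*u^5 - 22*u^4 - 58*u^3 - 2*u^2 + 84*u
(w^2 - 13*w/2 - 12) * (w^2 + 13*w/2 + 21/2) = w^4 - 175*w^2/4 - 585*w/4 - 126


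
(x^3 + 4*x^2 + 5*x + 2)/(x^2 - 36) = (x^3 + 4*x^2 + 5*x + 2)/(x^2 - 36)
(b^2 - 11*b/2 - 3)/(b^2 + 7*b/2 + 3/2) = (b - 6)/(b + 3)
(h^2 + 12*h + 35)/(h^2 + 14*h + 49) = (h + 5)/(h + 7)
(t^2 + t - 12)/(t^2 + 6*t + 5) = (t^2 + t - 12)/(t^2 + 6*t + 5)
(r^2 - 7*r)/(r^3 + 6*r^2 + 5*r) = (r - 7)/(r^2 + 6*r + 5)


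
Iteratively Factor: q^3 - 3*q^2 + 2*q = (q)*(q^2 - 3*q + 2) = q*(q - 2)*(q - 1)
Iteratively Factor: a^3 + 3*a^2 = (a)*(a^2 + 3*a) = a^2*(a + 3)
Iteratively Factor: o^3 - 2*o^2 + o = (o - 1)*(o^2 - o) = o*(o - 1)*(o - 1)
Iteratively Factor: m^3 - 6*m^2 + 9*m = (m - 3)*(m^2 - 3*m) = (m - 3)^2*(m)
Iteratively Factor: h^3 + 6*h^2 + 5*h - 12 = (h + 4)*(h^2 + 2*h - 3) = (h + 3)*(h + 4)*(h - 1)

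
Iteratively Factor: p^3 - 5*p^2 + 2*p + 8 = (p - 2)*(p^2 - 3*p - 4) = (p - 4)*(p - 2)*(p + 1)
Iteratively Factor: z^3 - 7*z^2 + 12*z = (z - 3)*(z^2 - 4*z) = z*(z - 3)*(z - 4)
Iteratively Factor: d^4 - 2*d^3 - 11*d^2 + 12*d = (d - 4)*(d^3 + 2*d^2 - 3*d) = d*(d - 4)*(d^2 + 2*d - 3) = d*(d - 4)*(d - 1)*(d + 3)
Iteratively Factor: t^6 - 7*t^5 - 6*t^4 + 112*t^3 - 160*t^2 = (t)*(t^5 - 7*t^4 - 6*t^3 + 112*t^2 - 160*t) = t*(t - 2)*(t^4 - 5*t^3 - 16*t^2 + 80*t) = t*(t - 5)*(t - 2)*(t^3 - 16*t) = t*(t - 5)*(t - 2)*(t + 4)*(t^2 - 4*t) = t^2*(t - 5)*(t - 2)*(t + 4)*(t - 4)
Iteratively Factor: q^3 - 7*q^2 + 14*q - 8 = (q - 4)*(q^2 - 3*q + 2) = (q - 4)*(q - 2)*(q - 1)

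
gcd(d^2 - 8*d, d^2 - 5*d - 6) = 1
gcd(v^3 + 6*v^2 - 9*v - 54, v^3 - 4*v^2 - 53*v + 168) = v - 3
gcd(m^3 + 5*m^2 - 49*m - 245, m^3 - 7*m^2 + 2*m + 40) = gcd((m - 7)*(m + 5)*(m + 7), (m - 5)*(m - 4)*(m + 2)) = 1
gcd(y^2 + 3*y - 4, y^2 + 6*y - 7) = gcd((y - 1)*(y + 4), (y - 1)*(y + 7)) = y - 1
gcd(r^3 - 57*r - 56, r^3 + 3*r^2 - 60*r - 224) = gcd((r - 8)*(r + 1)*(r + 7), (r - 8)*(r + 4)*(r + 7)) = r^2 - r - 56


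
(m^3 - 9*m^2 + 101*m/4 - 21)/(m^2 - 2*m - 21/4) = (2*m^2 - 11*m + 12)/(2*m + 3)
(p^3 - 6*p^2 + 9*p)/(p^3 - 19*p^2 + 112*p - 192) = p*(p - 3)/(p^2 - 16*p + 64)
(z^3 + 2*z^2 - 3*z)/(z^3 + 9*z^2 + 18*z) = (z - 1)/(z + 6)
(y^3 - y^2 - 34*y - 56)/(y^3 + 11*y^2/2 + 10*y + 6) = 2*(y^2 - 3*y - 28)/(2*y^2 + 7*y + 6)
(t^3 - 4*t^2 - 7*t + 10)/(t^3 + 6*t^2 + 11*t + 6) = (t^2 - 6*t + 5)/(t^2 + 4*t + 3)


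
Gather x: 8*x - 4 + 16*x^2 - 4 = 16*x^2 + 8*x - 8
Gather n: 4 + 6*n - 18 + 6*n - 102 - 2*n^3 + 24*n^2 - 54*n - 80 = -2*n^3 + 24*n^2 - 42*n - 196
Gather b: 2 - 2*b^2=2 - 2*b^2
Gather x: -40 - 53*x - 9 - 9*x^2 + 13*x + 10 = -9*x^2 - 40*x - 39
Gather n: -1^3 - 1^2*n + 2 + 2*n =n + 1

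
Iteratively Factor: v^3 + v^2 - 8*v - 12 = (v + 2)*(v^2 - v - 6) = (v - 3)*(v + 2)*(v + 2)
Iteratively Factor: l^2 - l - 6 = (l + 2)*(l - 3)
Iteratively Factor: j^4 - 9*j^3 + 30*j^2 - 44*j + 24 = (j - 3)*(j^3 - 6*j^2 + 12*j - 8) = (j - 3)*(j - 2)*(j^2 - 4*j + 4) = (j - 3)*(j - 2)^2*(j - 2)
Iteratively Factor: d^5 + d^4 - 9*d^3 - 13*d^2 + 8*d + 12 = (d - 1)*(d^4 + 2*d^3 - 7*d^2 - 20*d - 12) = (d - 1)*(d + 2)*(d^3 - 7*d - 6) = (d - 1)*(d + 1)*(d + 2)*(d^2 - d - 6) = (d - 1)*(d + 1)*(d + 2)^2*(d - 3)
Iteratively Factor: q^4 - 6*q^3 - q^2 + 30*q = (q - 3)*(q^3 - 3*q^2 - 10*q) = (q - 3)*(q + 2)*(q^2 - 5*q) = (q - 5)*(q - 3)*(q + 2)*(q)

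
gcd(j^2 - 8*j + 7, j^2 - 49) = j - 7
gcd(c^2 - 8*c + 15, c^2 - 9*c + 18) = c - 3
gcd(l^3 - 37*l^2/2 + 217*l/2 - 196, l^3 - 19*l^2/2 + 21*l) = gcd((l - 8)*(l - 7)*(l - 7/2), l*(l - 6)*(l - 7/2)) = l - 7/2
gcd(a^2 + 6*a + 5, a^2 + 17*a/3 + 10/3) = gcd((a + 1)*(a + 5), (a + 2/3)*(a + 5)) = a + 5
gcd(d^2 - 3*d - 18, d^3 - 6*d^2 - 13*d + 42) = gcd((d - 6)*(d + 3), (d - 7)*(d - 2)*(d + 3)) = d + 3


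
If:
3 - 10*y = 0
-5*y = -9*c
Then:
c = 1/6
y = 3/10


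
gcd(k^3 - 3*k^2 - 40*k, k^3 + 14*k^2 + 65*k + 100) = k + 5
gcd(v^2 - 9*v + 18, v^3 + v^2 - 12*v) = v - 3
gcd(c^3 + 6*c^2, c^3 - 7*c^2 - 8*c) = c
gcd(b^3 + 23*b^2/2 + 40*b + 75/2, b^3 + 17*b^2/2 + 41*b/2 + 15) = b^2 + 13*b/2 + 15/2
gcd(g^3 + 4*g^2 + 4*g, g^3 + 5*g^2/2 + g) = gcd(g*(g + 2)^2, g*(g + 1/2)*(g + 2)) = g^2 + 2*g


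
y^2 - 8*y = y*(y - 8)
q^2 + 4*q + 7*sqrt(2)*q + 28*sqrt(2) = (q + 4)*(q + 7*sqrt(2))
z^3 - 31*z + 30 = (z - 5)*(z - 1)*(z + 6)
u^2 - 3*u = u*(u - 3)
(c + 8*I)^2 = c^2 + 16*I*c - 64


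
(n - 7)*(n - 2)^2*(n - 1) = n^4 - 12*n^3 + 43*n^2 - 60*n + 28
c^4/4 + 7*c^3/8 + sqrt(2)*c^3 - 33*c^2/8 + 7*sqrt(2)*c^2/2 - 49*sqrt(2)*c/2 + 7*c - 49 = (c/2 + sqrt(2))^2*(c - 7/2)*(c + 7)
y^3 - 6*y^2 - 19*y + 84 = (y - 7)*(y - 3)*(y + 4)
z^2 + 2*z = z*(z + 2)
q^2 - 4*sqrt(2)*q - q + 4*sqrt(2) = (q - 1)*(q - 4*sqrt(2))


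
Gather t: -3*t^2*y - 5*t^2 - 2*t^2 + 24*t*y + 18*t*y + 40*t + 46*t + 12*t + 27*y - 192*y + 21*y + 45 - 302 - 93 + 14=t^2*(-3*y - 7) + t*(42*y + 98) - 144*y - 336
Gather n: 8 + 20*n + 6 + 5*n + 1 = 25*n + 15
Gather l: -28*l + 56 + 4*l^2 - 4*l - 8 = 4*l^2 - 32*l + 48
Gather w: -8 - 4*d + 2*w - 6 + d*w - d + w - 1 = -5*d + w*(d + 3) - 15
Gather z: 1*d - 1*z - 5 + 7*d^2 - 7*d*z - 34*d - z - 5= 7*d^2 - 33*d + z*(-7*d - 2) - 10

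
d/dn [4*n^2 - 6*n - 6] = 8*n - 6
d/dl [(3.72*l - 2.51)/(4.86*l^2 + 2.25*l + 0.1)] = (-18.0792*l^2 + 24.3972*l + 6.0195)/(23.6196*l^4 + 21.87*l^3 + 6.0345*l^2 + 0.45*l + 0.01)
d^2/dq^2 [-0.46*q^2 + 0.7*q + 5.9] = -0.920000000000000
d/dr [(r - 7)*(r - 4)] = 2*r - 11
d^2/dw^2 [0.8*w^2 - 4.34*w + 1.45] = 1.60000000000000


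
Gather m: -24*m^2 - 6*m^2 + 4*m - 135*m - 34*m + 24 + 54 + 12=-30*m^2 - 165*m + 90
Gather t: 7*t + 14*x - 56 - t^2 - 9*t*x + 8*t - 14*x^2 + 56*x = -t^2 + t*(15 - 9*x) - 14*x^2 + 70*x - 56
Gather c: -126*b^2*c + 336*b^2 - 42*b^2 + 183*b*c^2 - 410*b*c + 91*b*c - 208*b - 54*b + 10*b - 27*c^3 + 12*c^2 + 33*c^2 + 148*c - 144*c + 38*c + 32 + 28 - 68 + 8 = 294*b^2 - 252*b - 27*c^3 + c^2*(183*b + 45) + c*(-126*b^2 - 319*b + 42)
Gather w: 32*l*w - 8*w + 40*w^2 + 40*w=40*w^2 + w*(32*l + 32)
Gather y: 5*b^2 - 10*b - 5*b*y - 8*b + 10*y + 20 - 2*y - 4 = 5*b^2 - 18*b + y*(8 - 5*b) + 16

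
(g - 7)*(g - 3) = g^2 - 10*g + 21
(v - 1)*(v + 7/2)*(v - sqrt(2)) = v^3 - sqrt(2)*v^2 + 5*v^2/2 - 5*sqrt(2)*v/2 - 7*v/2 + 7*sqrt(2)/2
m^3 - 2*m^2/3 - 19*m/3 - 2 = (m - 3)*(m + 1/3)*(m + 2)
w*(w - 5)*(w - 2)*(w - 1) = w^4 - 8*w^3 + 17*w^2 - 10*w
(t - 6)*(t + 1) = t^2 - 5*t - 6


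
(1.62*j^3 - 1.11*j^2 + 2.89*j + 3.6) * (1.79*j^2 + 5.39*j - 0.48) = 2.8998*j^5 + 6.7449*j^4 - 1.5874*j^3 + 22.5539*j^2 + 18.0168*j - 1.728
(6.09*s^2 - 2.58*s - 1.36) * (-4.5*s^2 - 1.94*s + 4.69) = -27.405*s^4 - 0.204599999999999*s^3 + 39.6873*s^2 - 9.4618*s - 6.3784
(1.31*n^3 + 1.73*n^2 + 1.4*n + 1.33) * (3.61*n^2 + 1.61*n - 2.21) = 4.7291*n^5 + 8.3544*n^4 + 4.9442*n^3 + 3.232*n^2 - 0.9527*n - 2.9393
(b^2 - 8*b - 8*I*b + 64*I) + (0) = b^2 - 8*b - 8*I*b + 64*I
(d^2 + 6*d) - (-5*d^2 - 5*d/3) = 6*d^2 + 23*d/3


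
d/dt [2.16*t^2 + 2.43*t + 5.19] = 4.32*t + 2.43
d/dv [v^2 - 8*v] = 2*v - 8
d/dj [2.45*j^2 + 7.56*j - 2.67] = 4.9*j + 7.56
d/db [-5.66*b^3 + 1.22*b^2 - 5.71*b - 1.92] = -16.98*b^2 + 2.44*b - 5.71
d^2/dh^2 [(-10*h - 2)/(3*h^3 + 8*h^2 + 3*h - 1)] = 4*(-(5*h + 1)*(9*h^2 + 16*h + 3)^2 + (45*h^2 + 80*h + (5*h + 1)*(9*h + 8) + 15)*(3*h^3 + 8*h^2 + 3*h - 1))/(3*h^3 + 8*h^2 + 3*h - 1)^3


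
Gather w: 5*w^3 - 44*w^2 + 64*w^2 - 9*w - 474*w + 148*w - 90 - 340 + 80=5*w^3 + 20*w^2 - 335*w - 350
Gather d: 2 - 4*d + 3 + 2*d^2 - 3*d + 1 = 2*d^2 - 7*d + 6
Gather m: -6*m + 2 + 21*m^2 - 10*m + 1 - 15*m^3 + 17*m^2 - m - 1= -15*m^3 + 38*m^2 - 17*m + 2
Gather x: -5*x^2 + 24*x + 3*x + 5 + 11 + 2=-5*x^2 + 27*x + 18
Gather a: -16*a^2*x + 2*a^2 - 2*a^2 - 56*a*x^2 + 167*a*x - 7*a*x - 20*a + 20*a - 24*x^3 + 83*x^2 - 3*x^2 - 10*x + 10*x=-16*a^2*x + a*(-56*x^2 + 160*x) - 24*x^3 + 80*x^2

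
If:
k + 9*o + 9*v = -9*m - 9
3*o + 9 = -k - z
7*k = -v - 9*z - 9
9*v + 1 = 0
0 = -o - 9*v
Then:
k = -446/9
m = 293/81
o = 1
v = -1/9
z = 338/9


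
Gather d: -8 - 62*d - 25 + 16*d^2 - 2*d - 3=16*d^2 - 64*d - 36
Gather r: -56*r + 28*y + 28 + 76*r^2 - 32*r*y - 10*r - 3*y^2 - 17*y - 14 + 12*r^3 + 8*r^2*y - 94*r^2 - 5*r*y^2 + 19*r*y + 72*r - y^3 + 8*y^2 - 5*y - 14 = 12*r^3 + r^2*(8*y - 18) + r*(-5*y^2 - 13*y + 6) - y^3 + 5*y^2 + 6*y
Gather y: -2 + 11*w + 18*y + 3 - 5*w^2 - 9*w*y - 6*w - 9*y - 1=-5*w^2 + 5*w + y*(9 - 9*w)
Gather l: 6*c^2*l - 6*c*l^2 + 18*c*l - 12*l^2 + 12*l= l^2*(-6*c - 12) + l*(6*c^2 + 18*c + 12)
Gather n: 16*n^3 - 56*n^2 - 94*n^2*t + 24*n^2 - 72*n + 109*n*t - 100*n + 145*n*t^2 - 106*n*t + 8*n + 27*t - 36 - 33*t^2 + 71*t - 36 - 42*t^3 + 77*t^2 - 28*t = 16*n^3 + n^2*(-94*t - 32) + n*(145*t^2 + 3*t - 164) - 42*t^3 + 44*t^2 + 70*t - 72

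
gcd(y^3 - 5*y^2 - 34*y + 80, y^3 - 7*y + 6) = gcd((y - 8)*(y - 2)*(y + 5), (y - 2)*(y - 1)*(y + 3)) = y - 2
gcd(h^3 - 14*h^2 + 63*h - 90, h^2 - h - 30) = h - 6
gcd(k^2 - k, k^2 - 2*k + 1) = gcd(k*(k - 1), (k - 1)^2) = k - 1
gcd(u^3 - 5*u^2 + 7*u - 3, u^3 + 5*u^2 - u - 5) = u - 1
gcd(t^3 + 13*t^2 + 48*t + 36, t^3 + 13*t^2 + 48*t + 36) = t^3 + 13*t^2 + 48*t + 36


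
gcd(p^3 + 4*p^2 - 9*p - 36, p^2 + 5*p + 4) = p + 4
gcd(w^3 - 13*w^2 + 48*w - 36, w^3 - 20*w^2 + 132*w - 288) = w^2 - 12*w + 36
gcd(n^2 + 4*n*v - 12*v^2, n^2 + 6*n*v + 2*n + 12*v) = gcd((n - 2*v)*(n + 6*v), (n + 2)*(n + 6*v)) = n + 6*v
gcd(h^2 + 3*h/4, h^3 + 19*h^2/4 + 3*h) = h^2 + 3*h/4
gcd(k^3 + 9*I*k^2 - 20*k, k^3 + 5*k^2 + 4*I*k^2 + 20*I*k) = k^2 + 4*I*k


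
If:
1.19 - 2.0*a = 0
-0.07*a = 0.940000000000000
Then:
No Solution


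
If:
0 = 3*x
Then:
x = 0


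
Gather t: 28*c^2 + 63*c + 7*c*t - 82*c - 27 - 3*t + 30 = 28*c^2 - 19*c + t*(7*c - 3) + 3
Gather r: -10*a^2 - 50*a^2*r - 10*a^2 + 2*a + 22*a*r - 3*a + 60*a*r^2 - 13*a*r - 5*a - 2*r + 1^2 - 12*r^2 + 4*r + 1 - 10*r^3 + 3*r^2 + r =-20*a^2 - 6*a - 10*r^3 + r^2*(60*a - 9) + r*(-50*a^2 + 9*a + 3) + 2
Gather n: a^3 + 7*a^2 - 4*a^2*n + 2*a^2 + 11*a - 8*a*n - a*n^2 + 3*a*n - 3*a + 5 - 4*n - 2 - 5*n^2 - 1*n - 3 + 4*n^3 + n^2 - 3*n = a^3 + 9*a^2 + 8*a + 4*n^3 + n^2*(-a - 4) + n*(-4*a^2 - 5*a - 8)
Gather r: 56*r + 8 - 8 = 56*r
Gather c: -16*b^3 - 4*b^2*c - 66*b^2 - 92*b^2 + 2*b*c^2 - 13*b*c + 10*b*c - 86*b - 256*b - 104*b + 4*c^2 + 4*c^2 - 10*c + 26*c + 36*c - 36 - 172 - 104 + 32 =-16*b^3 - 158*b^2 - 446*b + c^2*(2*b + 8) + c*(-4*b^2 - 3*b + 52) - 280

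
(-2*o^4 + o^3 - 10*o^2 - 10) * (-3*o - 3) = 6*o^5 + 3*o^4 + 27*o^3 + 30*o^2 + 30*o + 30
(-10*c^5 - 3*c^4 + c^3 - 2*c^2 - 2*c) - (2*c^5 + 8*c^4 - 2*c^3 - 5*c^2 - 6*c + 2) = -12*c^5 - 11*c^4 + 3*c^3 + 3*c^2 + 4*c - 2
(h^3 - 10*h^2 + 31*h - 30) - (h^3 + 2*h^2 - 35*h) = -12*h^2 + 66*h - 30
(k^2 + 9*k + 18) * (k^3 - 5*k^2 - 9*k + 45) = k^5 + 4*k^4 - 36*k^3 - 126*k^2 + 243*k + 810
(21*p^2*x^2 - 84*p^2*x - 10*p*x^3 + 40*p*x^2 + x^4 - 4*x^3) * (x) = 21*p^2*x^3 - 84*p^2*x^2 - 10*p*x^4 + 40*p*x^3 + x^5 - 4*x^4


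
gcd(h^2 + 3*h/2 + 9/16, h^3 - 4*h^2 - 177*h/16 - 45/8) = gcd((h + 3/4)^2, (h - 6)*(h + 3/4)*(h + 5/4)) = h + 3/4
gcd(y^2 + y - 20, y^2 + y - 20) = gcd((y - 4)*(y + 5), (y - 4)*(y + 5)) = y^2 + y - 20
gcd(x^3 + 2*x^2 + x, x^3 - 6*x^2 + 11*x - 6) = 1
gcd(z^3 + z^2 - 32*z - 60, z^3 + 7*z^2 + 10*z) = z^2 + 7*z + 10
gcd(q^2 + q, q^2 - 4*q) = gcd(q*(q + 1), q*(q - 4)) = q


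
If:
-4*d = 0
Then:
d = 0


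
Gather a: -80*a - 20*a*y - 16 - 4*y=a*(-20*y - 80) - 4*y - 16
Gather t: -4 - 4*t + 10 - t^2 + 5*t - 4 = -t^2 + t + 2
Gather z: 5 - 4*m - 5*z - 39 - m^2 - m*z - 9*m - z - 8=-m^2 - 13*m + z*(-m - 6) - 42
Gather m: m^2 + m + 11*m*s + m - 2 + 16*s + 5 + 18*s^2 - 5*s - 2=m^2 + m*(11*s + 2) + 18*s^2 + 11*s + 1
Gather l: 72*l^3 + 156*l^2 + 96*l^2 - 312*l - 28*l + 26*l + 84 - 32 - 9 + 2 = 72*l^3 + 252*l^2 - 314*l + 45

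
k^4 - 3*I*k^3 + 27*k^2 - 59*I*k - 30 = (k - 6*I)*(k - I)^2*(k + 5*I)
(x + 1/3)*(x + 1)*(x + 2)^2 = x^4 + 16*x^3/3 + 29*x^2/3 + 20*x/3 + 4/3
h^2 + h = h*(h + 1)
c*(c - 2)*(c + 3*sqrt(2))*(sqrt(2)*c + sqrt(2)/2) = sqrt(2)*c^4 - 3*sqrt(2)*c^3/2 + 6*c^3 - 9*c^2 - sqrt(2)*c^2 - 6*c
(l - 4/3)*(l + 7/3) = l^2 + l - 28/9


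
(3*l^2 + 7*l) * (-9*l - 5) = -27*l^3 - 78*l^2 - 35*l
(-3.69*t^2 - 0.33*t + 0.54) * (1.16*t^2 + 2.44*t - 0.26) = -4.2804*t^4 - 9.3864*t^3 + 0.7806*t^2 + 1.4034*t - 0.1404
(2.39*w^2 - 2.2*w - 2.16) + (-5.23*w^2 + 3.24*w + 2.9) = -2.84*w^2 + 1.04*w + 0.74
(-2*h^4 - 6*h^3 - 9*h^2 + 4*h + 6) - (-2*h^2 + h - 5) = -2*h^4 - 6*h^3 - 7*h^2 + 3*h + 11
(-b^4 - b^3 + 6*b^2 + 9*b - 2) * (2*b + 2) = -2*b^5 - 4*b^4 + 10*b^3 + 30*b^2 + 14*b - 4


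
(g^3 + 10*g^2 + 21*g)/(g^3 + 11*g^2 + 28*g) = (g + 3)/(g + 4)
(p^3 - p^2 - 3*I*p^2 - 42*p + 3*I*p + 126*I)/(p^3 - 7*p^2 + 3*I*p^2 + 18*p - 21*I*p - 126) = (p + 6)/(p + 6*I)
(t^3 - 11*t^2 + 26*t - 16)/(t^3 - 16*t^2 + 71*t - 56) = (t - 2)/(t - 7)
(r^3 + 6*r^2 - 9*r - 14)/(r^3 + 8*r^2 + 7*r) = (r - 2)/r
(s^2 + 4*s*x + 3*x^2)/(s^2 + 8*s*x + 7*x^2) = (s + 3*x)/(s + 7*x)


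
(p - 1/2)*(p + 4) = p^2 + 7*p/2 - 2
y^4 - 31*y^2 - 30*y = y*(y - 6)*(y + 1)*(y + 5)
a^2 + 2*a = a*(a + 2)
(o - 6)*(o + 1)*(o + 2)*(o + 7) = o^4 + 4*o^3 - 37*o^2 - 124*o - 84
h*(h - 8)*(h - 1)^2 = h^4 - 10*h^3 + 17*h^2 - 8*h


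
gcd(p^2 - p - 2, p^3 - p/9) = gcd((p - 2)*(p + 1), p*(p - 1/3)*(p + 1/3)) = 1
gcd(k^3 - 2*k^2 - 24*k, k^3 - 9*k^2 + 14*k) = k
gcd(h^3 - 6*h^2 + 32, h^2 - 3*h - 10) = h + 2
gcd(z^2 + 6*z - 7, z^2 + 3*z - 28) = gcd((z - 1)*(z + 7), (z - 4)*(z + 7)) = z + 7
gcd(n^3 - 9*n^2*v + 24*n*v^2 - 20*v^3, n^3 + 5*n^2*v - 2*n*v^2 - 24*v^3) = -n + 2*v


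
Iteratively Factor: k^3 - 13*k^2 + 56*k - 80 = (k - 4)*(k^2 - 9*k + 20) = (k - 5)*(k - 4)*(k - 4)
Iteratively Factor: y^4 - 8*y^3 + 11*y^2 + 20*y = (y + 1)*(y^3 - 9*y^2 + 20*y) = (y - 4)*(y + 1)*(y^2 - 5*y) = (y - 5)*(y - 4)*(y + 1)*(y)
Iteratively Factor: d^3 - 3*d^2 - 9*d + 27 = (d - 3)*(d^2 - 9) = (d - 3)^2*(d + 3)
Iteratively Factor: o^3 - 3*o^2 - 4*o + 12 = (o - 3)*(o^2 - 4) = (o - 3)*(o + 2)*(o - 2)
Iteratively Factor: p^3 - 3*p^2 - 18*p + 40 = (p + 4)*(p^2 - 7*p + 10) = (p - 5)*(p + 4)*(p - 2)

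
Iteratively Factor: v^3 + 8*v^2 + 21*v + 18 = (v + 2)*(v^2 + 6*v + 9) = (v + 2)*(v + 3)*(v + 3)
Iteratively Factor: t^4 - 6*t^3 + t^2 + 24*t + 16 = (t + 1)*(t^3 - 7*t^2 + 8*t + 16) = (t - 4)*(t + 1)*(t^2 - 3*t - 4) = (t - 4)^2*(t + 1)*(t + 1)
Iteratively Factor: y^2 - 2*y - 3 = (y - 3)*(y + 1)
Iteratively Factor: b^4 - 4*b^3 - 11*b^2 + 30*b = (b - 5)*(b^3 + b^2 - 6*b) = (b - 5)*(b + 3)*(b^2 - 2*b) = (b - 5)*(b - 2)*(b + 3)*(b)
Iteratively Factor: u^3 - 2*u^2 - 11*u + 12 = (u - 1)*(u^2 - u - 12) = (u - 1)*(u + 3)*(u - 4)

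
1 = 1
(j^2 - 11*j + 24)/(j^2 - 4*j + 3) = (j - 8)/(j - 1)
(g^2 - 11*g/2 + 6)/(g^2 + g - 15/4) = 2*(g - 4)/(2*g + 5)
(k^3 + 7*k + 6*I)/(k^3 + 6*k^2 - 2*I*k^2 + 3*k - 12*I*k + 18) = (k + 2*I)/(k + 6)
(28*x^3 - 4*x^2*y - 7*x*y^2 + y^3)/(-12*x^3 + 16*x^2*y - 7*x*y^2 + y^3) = (-14*x^2 - 5*x*y + y^2)/(6*x^2 - 5*x*y + y^2)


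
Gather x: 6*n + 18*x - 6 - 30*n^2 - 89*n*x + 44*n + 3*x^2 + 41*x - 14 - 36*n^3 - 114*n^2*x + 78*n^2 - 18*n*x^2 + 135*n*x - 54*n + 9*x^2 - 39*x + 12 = -36*n^3 + 48*n^2 - 4*n + x^2*(12 - 18*n) + x*(-114*n^2 + 46*n + 20) - 8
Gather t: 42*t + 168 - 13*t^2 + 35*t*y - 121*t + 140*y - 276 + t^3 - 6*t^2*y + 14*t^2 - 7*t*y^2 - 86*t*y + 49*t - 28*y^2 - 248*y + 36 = t^3 + t^2*(1 - 6*y) + t*(-7*y^2 - 51*y - 30) - 28*y^2 - 108*y - 72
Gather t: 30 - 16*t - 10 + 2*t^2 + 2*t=2*t^2 - 14*t + 20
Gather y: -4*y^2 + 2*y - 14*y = -4*y^2 - 12*y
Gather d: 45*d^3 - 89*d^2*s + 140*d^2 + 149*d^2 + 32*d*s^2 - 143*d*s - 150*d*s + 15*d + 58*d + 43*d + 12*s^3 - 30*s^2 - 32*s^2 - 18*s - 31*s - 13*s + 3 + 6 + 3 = 45*d^3 + d^2*(289 - 89*s) + d*(32*s^2 - 293*s + 116) + 12*s^3 - 62*s^2 - 62*s + 12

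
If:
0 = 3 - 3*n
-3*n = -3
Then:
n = 1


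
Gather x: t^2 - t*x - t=t^2 - t*x - t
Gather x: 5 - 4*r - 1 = 4 - 4*r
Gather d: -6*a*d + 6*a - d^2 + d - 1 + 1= 6*a - d^2 + d*(1 - 6*a)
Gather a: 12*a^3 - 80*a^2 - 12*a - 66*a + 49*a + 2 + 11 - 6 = 12*a^3 - 80*a^2 - 29*a + 7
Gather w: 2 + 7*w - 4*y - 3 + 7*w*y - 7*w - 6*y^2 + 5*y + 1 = 7*w*y - 6*y^2 + y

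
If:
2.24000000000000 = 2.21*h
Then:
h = 1.01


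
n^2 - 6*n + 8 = (n - 4)*(n - 2)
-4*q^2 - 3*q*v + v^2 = (-4*q + v)*(q + v)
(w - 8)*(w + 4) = w^2 - 4*w - 32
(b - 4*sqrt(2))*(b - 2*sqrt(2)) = b^2 - 6*sqrt(2)*b + 16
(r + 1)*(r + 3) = r^2 + 4*r + 3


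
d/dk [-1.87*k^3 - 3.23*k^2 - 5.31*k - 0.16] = -5.61*k^2 - 6.46*k - 5.31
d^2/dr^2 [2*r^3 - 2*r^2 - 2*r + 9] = 12*r - 4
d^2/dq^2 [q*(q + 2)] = 2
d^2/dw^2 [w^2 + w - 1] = 2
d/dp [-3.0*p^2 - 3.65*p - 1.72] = -6.0*p - 3.65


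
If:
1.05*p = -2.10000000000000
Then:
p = -2.00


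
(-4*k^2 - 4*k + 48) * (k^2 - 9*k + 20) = -4*k^4 + 32*k^3 + 4*k^2 - 512*k + 960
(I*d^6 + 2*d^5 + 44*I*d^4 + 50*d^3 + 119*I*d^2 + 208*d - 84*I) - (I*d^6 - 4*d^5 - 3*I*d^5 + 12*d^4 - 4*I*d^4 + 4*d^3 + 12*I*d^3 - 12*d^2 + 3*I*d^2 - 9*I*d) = 6*d^5 + 3*I*d^5 - 12*d^4 + 48*I*d^4 + 46*d^3 - 12*I*d^3 + 12*d^2 + 116*I*d^2 + 208*d + 9*I*d - 84*I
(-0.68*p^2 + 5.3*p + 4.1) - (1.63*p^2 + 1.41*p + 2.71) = -2.31*p^2 + 3.89*p + 1.39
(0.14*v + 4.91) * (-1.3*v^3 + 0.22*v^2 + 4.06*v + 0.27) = -0.182*v^4 - 6.3522*v^3 + 1.6486*v^2 + 19.9724*v + 1.3257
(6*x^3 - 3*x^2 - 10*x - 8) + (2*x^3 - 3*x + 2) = 8*x^3 - 3*x^2 - 13*x - 6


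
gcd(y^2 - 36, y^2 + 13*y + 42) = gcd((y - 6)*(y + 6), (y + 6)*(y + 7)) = y + 6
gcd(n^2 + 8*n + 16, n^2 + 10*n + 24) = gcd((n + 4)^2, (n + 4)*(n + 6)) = n + 4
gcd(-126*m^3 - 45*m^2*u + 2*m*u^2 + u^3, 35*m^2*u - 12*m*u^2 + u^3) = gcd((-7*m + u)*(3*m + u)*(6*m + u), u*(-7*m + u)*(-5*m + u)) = -7*m + u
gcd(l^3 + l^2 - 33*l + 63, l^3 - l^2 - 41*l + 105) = l^2 + 4*l - 21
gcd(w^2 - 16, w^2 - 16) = w^2 - 16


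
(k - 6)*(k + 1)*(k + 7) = k^3 + 2*k^2 - 41*k - 42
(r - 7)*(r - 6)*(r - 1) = r^3 - 14*r^2 + 55*r - 42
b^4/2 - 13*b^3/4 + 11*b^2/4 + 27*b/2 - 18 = (b/2 + 1)*(b - 4)*(b - 3)*(b - 3/2)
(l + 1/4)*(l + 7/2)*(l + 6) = l^3 + 39*l^2/4 + 187*l/8 + 21/4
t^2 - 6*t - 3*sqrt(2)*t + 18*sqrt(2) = (t - 6)*(t - 3*sqrt(2))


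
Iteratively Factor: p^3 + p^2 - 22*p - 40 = (p - 5)*(p^2 + 6*p + 8) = (p - 5)*(p + 2)*(p + 4)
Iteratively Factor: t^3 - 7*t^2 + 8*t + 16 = (t - 4)*(t^2 - 3*t - 4) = (t - 4)*(t + 1)*(t - 4)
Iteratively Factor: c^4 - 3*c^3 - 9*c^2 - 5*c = (c - 5)*(c^3 + 2*c^2 + c) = c*(c - 5)*(c^2 + 2*c + 1) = c*(c - 5)*(c + 1)*(c + 1)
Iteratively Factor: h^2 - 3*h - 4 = (h + 1)*(h - 4)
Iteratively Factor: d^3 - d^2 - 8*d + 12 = (d + 3)*(d^2 - 4*d + 4) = (d - 2)*(d + 3)*(d - 2)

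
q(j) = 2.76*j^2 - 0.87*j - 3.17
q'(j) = 5.52*j - 0.87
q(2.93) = 17.98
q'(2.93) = 15.30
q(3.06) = 20.01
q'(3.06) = 16.02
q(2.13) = 7.50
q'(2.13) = 10.89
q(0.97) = -1.42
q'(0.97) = 4.48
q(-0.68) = -1.30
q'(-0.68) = -4.62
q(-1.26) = 2.31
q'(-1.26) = -7.83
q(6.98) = 125.23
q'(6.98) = 37.66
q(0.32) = -3.17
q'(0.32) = 0.90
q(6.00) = 90.97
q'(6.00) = 32.25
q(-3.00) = 24.28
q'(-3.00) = -17.43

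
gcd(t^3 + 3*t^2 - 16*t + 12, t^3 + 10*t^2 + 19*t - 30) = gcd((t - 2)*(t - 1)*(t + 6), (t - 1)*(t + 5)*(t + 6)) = t^2 + 5*t - 6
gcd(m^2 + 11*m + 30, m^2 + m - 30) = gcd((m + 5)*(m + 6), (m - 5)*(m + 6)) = m + 6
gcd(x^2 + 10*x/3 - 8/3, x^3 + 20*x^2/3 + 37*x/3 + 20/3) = x + 4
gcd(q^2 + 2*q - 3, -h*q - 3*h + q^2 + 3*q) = q + 3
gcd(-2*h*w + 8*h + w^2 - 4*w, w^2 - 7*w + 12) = w - 4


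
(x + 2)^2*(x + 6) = x^3 + 10*x^2 + 28*x + 24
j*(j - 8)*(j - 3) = j^3 - 11*j^2 + 24*j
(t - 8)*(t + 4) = t^2 - 4*t - 32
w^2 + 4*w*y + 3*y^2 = (w + y)*(w + 3*y)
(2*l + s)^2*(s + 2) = 4*l^2*s + 8*l^2 + 4*l*s^2 + 8*l*s + s^3 + 2*s^2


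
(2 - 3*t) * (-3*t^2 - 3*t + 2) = 9*t^3 + 3*t^2 - 12*t + 4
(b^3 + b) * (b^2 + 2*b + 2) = b^5 + 2*b^4 + 3*b^3 + 2*b^2 + 2*b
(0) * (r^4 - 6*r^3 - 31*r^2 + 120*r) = 0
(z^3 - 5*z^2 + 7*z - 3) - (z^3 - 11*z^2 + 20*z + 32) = 6*z^2 - 13*z - 35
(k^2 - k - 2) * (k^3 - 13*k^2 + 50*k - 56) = k^5 - 14*k^4 + 61*k^3 - 80*k^2 - 44*k + 112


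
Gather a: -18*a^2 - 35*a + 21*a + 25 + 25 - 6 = -18*a^2 - 14*a + 44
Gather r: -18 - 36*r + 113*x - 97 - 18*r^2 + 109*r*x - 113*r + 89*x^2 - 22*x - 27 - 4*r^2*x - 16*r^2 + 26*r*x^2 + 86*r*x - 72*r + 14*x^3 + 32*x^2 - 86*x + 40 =r^2*(-4*x - 34) + r*(26*x^2 + 195*x - 221) + 14*x^3 + 121*x^2 + 5*x - 102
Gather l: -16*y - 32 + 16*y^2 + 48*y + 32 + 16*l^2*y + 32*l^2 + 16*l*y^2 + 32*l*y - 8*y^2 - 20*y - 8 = l^2*(16*y + 32) + l*(16*y^2 + 32*y) + 8*y^2 + 12*y - 8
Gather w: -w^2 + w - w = -w^2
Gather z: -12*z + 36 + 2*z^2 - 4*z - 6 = 2*z^2 - 16*z + 30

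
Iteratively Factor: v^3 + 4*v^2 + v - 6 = (v + 2)*(v^2 + 2*v - 3) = (v - 1)*(v + 2)*(v + 3)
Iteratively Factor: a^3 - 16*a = (a - 4)*(a^2 + 4*a) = (a - 4)*(a + 4)*(a)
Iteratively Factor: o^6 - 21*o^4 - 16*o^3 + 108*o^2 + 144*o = (o)*(o^5 - 21*o^3 - 16*o^2 + 108*o + 144) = o*(o + 3)*(o^4 - 3*o^3 - 12*o^2 + 20*o + 48) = o*(o - 4)*(o + 3)*(o^3 + o^2 - 8*o - 12) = o*(o - 4)*(o - 3)*(o + 3)*(o^2 + 4*o + 4) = o*(o - 4)*(o - 3)*(o + 2)*(o + 3)*(o + 2)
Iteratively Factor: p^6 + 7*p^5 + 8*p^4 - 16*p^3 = (p)*(p^5 + 7*p^4 + 8*p^3 - 16*p^2) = p*(p - 1)*(p^4 + 8*p^3 + 16*p^2) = p*(p - 1)*(p + 4)*(p^3 + 4*p^2) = p^2*(p - 1)*(p + 4)*(p^2 + 4*p) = p^2*(p - 1)*(p + 4)^2*(p)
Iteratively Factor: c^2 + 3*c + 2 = (c + 1)*(c + 2)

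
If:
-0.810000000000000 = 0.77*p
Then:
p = -1.05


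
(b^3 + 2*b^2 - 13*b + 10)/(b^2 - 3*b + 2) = b + 5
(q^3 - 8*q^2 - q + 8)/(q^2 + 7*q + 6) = (q^2 - 9*q + 8)/(q + 6)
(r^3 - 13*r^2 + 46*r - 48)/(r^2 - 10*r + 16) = r - 3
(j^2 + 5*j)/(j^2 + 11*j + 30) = j/(j + 6)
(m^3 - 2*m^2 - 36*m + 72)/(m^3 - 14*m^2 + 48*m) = (m^2 + 4*m - 12)/(m*(m - 8))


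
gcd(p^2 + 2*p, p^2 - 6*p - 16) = p + 2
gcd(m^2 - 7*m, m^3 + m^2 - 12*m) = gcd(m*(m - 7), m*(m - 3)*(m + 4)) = m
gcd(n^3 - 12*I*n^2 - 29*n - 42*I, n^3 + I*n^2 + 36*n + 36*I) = n^2 - 5*I*n + 6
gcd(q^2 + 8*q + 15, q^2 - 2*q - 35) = q + 5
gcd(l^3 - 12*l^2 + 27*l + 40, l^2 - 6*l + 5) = l - 5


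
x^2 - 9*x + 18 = (x - 6)*(x - 3)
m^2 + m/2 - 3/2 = (m - 1)*(m + 3/2)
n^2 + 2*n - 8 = (n - 2)*(n + 4)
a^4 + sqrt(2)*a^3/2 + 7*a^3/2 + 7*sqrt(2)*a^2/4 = a^2*(a + 7/2)*(a + sqrt(2)/2)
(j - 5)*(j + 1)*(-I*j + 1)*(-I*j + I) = -j^4 + 5*j^3 - I*j^3 + j^2 + 5*I*j^2 - 5*j + I*j - 5*I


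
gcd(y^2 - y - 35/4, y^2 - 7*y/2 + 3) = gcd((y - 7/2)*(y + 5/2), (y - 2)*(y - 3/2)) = 1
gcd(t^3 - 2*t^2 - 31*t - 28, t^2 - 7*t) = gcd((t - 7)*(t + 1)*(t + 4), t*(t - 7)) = t - 7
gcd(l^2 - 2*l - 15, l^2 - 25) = l - 5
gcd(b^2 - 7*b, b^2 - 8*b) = b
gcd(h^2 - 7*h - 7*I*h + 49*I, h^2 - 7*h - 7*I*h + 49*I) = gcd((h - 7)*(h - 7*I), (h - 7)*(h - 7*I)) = h^2 + h*(-7 - 7*I) + 49*I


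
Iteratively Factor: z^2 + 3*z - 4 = (z - 1)*(z + 4)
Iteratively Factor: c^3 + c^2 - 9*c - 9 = (c + 3)*(c^2 - 2*c - 3) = (c - 3)*(c + 3)*(c + 1)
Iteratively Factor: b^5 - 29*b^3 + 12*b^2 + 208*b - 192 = (b - 3)*(b^4 + 3*b^3 - 20*b^2 - 48*b + 64) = (b - 3)*(b + 4)*(b^3 - b^2 - 16*b + 16) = (b - 3)*(b - 1)*(b + 4)*(b^2 - 16) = (b - 3)*(b - 1)*(b + 4)^2*(b - 4)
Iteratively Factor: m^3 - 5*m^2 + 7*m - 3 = (m - 1)*(m^2 - 4*m + 3) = (m - 3)*(m - 1)*(m - 1)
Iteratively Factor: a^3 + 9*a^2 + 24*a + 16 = (a + 4)*(a^2 + 5*a + 4) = (a + 4)^2*(a + 1)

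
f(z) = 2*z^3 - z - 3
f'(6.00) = 215.00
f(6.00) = 423.00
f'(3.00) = 53.00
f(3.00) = 48.00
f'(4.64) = 128.18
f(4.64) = 192.15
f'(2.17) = 27.25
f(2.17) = 15.27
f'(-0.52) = 0.62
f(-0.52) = -2.76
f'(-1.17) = 7.21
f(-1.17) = -5.03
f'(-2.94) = 50.86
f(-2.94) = -50.88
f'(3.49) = 72.08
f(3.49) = 78.53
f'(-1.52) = 12.86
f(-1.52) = -8.50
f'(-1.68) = 15.93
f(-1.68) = -10.80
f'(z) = 6*z^2 - 1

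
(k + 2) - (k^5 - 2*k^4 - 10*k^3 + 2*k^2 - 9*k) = -k^5 + 2*k^4 + 10*k^3 - 2*k^2 + 10*k + 2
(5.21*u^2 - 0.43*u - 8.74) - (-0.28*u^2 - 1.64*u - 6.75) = 5.49*u^2 + 1.21*u - 1.99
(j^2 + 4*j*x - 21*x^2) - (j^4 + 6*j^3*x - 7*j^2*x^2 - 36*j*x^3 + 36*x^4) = -j^4 - 6*j^3*x + 7*j^2*x^2 + j^2 + 36*j*x^3 + 4*j*x - 36*x^4 - 21*x^2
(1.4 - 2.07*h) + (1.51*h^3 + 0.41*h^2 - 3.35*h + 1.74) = 1.51*h^3 + 0.41*h^2 - 5.42*h + 3.14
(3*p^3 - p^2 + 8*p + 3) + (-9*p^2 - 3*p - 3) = 3*p^3 - 10*p^2 + 5*p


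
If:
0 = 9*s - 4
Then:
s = 4/9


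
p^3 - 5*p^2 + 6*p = p*(p - 3)*(p - 2)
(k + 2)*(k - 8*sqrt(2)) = k^2 - 8*sqrt(2)*k + 2*k - 16*sqrt(2)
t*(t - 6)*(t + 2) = t^3 - 4*t^2 - 12*t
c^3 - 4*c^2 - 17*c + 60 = (c - 5)*(c - 3)*(c + 4)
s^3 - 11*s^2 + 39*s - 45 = (s - 5)*(s - 3)^2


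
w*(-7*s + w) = -7*s*w + w^2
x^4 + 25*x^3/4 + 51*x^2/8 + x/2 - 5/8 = (x - 1/4)*(x + 1/2)*(x + 1)*(x + 5)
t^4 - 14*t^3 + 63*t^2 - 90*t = t*(t - 6)*(t - 5)*(t - 3)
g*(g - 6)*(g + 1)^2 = g^4 - 4*g^3 - 11*g^2 - 6*g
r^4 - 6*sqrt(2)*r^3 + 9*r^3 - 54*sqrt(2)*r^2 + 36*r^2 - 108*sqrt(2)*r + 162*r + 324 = (r + 3)*(r + 6)*(r - 3*sqrt(2))^2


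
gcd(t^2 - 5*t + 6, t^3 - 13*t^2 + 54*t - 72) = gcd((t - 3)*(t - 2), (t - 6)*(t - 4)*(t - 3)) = t - 3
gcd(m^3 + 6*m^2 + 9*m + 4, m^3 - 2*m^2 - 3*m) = m + 1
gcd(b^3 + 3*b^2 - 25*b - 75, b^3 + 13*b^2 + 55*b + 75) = b^2 + 8*b + 15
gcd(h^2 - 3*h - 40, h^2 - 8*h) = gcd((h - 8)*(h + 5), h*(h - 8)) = h - 8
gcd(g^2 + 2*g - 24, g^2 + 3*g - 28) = g - 4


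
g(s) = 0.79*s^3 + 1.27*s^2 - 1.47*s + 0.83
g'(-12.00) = 309.33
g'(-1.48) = -0.04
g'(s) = 2.37*s^2 + 2.54*s - 1.47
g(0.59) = 0.57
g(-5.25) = -70.76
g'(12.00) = 370.29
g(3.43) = 42.61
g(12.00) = 1531.19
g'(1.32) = 6.01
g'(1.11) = 4.27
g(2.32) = 14.12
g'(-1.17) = -1.20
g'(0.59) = 0.85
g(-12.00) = -1163.77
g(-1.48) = 3.23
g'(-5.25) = 50.52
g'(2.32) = 17.18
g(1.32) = 2.92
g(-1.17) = 3.02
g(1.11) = 1.84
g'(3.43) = 35.13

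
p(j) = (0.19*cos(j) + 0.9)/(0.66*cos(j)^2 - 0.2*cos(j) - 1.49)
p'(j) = (1.32*sin(j)*cos(j) - 0.2*sin(j))*(0.19*cos(j) + 0.9)/(0.66*cos(j)^2 - 0.2*cos(j) - 1.49)^2 - 0.19*sin(j)/(0.66*cos(j)^2 - 0.2*cos(j) - 1.49)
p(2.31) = -0.73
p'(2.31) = -0.42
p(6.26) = -1.06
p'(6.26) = -0.03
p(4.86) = -0.62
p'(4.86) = -0.12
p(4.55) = -0.60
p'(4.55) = 0.04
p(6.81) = -0.91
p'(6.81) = 0.45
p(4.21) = -0.65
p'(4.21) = 0.25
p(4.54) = -0.60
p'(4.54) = 0.05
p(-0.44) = -0.95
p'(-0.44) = -0.43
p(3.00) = -1.10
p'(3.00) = -0.32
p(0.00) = -1.06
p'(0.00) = 0.00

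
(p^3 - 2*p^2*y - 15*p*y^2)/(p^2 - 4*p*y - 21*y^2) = p*(-p + 5*y)/(-p + 7*y)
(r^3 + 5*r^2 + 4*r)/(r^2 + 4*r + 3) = r*(r + 4)/(r + 3)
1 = 1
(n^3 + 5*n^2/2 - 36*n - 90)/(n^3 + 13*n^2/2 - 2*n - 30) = (n - 6)/(n - 2)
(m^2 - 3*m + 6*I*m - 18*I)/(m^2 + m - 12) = (m + 6*I)/(m + 4)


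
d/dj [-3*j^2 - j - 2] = -6*j - 1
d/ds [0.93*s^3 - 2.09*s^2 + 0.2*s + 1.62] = 2.79*s^2 - 4.18*s + 0.2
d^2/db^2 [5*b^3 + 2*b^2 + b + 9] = 30*b + 4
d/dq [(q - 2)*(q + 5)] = 2*q + 3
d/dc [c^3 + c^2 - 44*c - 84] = 3*c^2 + 2*c - 44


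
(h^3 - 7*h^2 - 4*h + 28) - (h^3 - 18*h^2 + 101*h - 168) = 11*h^2 - 105*h + 196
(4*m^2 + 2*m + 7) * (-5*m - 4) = -20*m^3 - 26*m^2 - 43*m - 28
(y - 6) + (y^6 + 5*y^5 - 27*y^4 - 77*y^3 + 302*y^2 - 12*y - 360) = y^6 + 5*y^5 - 27*y^4 - 77*y^3 + 302*y^2 - 11*y - 366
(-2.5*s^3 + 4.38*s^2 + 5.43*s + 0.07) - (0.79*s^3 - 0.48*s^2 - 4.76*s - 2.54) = -3.29*s^3 + 4.86*s^2 + 10.19*s + 2.61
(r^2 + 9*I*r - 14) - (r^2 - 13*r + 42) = 13*r + 9*I*r - 56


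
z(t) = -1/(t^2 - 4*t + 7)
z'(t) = -(4 - 2*t)/(t^2 - 4*t + 7)^2 = 2*(t - 2)/(t^2 - 4*t + 7)^2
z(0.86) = -0.23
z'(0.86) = -0.12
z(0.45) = -0.19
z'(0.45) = -0.11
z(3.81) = -0.16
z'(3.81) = 0.09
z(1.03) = -0.25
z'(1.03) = -0.12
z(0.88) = -0.24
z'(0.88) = -0.12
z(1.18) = -0.27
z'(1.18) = -0.12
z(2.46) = -0.31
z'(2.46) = 0.09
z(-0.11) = -0.13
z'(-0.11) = -0.08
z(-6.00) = -0.01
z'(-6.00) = 0.00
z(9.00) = -0.02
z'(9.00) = 0.01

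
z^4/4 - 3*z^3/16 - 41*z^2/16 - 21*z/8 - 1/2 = (z/4 + 1/2)*(z - 4)*(z + 1/4)*(z + 1)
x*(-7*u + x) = -7*u*x + x^2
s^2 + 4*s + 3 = (s + 1)*(s + 3)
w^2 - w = w*(w - 1)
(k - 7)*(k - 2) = k^2 - 9*k + 14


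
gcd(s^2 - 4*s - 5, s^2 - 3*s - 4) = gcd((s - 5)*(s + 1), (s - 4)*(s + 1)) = s + 1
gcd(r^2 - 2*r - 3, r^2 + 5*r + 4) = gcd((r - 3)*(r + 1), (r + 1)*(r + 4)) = r + 1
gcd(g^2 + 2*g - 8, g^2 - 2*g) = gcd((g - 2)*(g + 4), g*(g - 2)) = g - 2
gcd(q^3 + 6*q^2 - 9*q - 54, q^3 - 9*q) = q^2 - 9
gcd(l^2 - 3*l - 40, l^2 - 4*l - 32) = l - 8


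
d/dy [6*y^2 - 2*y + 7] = 12*y - 2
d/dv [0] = 0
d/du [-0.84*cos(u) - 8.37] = 0.84*sin(u)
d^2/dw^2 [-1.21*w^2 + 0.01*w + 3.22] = -2.42000000000000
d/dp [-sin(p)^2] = -sin(2*p)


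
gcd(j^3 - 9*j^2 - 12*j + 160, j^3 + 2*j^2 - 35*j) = j - 5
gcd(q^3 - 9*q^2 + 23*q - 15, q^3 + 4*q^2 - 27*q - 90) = q - 5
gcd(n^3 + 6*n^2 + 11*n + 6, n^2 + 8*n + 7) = n + 1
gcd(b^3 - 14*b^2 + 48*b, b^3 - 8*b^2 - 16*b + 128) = b - 8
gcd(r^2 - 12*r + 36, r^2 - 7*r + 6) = r - 6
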